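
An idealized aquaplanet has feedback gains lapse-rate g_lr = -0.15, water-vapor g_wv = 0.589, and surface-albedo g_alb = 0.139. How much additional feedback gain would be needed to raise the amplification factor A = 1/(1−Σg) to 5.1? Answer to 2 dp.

Current total gain = 0.578.
Target gain for A = 5.1: g* = 1 − 1/5.1 = 0.8039.
Additional gain needed = 0.8039 − 0.578 = 0.23.

0.23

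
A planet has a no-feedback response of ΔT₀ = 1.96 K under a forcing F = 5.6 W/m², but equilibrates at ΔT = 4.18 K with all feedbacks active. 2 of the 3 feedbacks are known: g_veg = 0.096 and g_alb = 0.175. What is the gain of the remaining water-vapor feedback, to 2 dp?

Amplification A = ΔT/ΔT₀ = 4.18/1.96 = 2.133.
Total gain g = 1 − 1/A = 1 − 1/2.133 = 0.5312.
Known gains sum to 0.096 + 0.175 = 0.271.
g_wv = 0.5312 − 0.271 = 0.26.

0.26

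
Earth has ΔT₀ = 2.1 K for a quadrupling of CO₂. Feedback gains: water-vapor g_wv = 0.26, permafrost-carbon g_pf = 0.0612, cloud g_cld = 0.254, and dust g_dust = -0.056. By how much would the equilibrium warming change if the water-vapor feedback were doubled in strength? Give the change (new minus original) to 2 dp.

5.14 K

Original: g = 0.5192, ΔT = 2.1/(1−0.5192) = 4.3677 K.
With doubled water-vapor: g' = 0.7792, ΔT' = 2.1/(1−0.7792) = 9.5109 K.
Change = 9.5109 − 4.3677 = 5.14 K.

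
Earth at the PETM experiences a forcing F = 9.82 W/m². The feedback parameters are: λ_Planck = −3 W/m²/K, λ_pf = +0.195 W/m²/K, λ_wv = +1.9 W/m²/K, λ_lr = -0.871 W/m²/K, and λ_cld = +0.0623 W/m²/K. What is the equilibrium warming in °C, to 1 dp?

Net feedback parameter λ = (−3) + (+0.195) + (+1.9) + (-0.871) + (+0.0623) = -1.7137 W/m²/K.
ΔT = −F/λ = −9.82/(-1.7137) = 5.7 °C.

5.7 °C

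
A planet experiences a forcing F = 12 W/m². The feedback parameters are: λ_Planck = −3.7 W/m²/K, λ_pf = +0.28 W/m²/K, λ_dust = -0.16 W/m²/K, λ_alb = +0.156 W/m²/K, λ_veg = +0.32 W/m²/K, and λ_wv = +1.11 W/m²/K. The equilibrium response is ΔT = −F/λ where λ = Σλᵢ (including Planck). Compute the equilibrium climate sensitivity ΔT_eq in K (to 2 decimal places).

Net feedback parameter λ = (−3.7) + (+0.28) + (-0.16) + (+0.156) + (+0.32) + (+1.11) = -1.994 W/m²/K.
ΔT = −F/λ = −12/(-1.994) = 6.02 K.

6.02 K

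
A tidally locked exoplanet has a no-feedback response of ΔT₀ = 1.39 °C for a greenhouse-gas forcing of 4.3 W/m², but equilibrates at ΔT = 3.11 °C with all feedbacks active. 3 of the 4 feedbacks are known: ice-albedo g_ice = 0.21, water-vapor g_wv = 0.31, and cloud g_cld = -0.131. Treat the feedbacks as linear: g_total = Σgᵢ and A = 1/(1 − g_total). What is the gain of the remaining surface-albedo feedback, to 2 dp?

0.16

Amplification A = ΔT/ΔT₀ = 3.11/1.39 = 2.237.
Total gain g = 1 − 1/A = 1 − 1/2.237 = 0.553.
Known gains sum to 0.21 + 0.31 − 0.131 = 0.389.
g_alb = 0.553 − 0.389 = 0.16.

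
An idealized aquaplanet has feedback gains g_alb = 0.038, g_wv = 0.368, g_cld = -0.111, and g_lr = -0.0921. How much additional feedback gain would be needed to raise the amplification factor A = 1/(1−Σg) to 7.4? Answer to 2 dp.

Current total gain = 0.2029.
Target gain for A = 7.4: g* = 1 − 1/7.4 = 0.8649.
Additional gain needed = 0.8649 − 0.2029 = 0.66.

0.66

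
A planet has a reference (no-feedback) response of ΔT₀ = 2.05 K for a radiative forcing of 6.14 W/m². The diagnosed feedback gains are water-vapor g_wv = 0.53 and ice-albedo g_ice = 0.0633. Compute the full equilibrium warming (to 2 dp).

5.04 K

Total gain g = 0.53 + 0.0633 = 0.5933.
Amplification A = 1/(1 − 0.5933) = 2.459.
ΔT = 2.05 × 2.459 = 5.04 K.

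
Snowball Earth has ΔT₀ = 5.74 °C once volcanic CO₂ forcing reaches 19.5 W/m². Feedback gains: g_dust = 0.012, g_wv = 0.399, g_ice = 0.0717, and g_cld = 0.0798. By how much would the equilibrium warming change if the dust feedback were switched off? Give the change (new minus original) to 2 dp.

Original: g = 0.5625, ΔT = 5.74/(1−0.5625) = 13.1200 °C.
Without dust: g' = 0.5505, ΔT' = 5.74/(1−0.5505) = 12.7697 °C.
Change = 12.7697 − 13.1200 = -0.35 °C.

-0.35 °C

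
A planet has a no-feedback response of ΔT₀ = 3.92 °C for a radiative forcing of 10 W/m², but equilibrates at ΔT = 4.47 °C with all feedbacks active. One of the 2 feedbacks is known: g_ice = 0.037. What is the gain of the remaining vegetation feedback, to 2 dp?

Amplification A = ΔT/ΔT₀ = 4.47/3.92 = 1.14.
Total gain g = 1 − 1/A = 1 − 1/1.14 = 0.1228.
The known gain is 0.037.
g_veg = 0.1228 − 0.037 = 0.09.

0.09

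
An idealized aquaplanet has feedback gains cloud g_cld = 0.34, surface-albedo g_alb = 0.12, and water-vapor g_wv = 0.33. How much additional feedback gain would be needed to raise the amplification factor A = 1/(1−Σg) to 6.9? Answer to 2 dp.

Current total gain = 0.79.
Target gain for A = 6.9: g* = 1 − 1/6.9 = 0.8551.
Additional gain needed = 0.8551 − 0.79 = 0.07.

0.07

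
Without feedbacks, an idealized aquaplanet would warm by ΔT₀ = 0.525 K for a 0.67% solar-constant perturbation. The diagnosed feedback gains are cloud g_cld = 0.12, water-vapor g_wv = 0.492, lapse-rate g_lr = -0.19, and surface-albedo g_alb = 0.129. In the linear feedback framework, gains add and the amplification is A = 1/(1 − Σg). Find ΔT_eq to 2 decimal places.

Total gain g = 0.12 + 0.492 − 0.19 + 0.129 = 0.551.
Amplification A = 1/(1 − 0.551) = 2.227.
ΔT = 0.525 × 2.227 = 1.17 K.

1.17 K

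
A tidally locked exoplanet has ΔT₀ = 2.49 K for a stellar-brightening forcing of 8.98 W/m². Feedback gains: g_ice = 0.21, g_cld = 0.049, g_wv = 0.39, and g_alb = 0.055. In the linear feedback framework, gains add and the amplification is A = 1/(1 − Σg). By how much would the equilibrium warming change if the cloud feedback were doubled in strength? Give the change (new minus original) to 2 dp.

Original: g = 0.704, ΔT = 2.49/(1−0.704) = 8.4122 K.
With doubled cloud: g' = 0.753, ΔT' = 2.49/(1−0.753) = 10.0810 K.
Change = 10.0810 − 8.4122 = 1.67 K.

1.67 K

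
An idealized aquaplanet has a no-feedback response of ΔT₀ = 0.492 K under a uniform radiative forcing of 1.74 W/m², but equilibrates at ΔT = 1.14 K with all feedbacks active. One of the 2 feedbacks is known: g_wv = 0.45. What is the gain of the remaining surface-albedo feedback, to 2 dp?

0.12

Amplification A = ΔT/ΔT₀ = 1.14/0.492 = 2.317.
Total gain g = 1 − 1/A = 1 − 1/2.317 = 0.5684.
The known gain is 0.45.
g_alb = 0.5684 − 0.45 = 0.12.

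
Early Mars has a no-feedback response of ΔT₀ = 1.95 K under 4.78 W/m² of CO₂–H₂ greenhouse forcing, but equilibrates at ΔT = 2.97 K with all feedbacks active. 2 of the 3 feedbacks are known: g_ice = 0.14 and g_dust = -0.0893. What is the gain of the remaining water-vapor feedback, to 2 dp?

0.29

Amplification A = ΔT/ΔT₀ = 2.97/1.95 = 1.523.
Total gain g = 1 − 1/A = 1 − 1/1.523 = 0.3434.
Known gains sum to 0.14 − 0.0893 = 0.0507.
g_wv = 0.3434 − 0.0507 = 0.29.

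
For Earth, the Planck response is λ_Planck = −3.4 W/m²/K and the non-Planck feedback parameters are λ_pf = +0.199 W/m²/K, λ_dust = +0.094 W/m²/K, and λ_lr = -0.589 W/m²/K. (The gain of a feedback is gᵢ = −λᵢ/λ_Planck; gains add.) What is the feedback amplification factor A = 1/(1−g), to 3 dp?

0.920

Convert to gains: g_pf = 0.199/3.4 = 0.05853; g_dust = 0.094/3.4 = 0.02765; g_lr = -0.589/3.4 = -0.1732.
Total gain g = -0.08702.
A = 1/(1 + 0.08702) = 0.920.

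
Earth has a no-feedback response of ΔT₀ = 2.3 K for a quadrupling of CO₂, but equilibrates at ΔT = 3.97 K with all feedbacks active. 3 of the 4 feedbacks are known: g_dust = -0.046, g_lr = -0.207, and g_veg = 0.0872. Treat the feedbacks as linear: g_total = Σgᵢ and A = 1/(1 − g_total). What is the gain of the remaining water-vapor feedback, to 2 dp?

0.59

Amplification A = ΔT/ΔT₀ = 3.97/2.3 = 1.726.
Total gain g = 1 − 1/A = 1 − 1/1.726 = 0.4206.
Known gains sum to -0.046 − 0.207 + 0.0872 = -0.1658.
g_wv = 0.4206 + 0.1658 = 0.59.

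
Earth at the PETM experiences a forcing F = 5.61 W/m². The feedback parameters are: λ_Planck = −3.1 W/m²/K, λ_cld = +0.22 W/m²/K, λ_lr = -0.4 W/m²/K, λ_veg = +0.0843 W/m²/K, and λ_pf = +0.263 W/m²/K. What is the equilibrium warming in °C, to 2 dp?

1.91 °C

Net feedback parameter λ = (−3.1) + (+0.22) + (-0.4) + (+0.0843) + (+0.263) = -2.9327 W/m²/K.
ΔT = −F/λ = −5.61/(-2.9327) = 1.91 °C.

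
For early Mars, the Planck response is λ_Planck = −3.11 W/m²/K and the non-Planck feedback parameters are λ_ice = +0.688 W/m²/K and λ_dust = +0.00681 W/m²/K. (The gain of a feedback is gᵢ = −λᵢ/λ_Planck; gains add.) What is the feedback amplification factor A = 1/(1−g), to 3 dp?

Convert to gains: g_ice = 0.688/3.11 = 0.2212; g_dust = 0.00681/3.11 = 0.00219.
Total gain g = 0.22339.
A = 1/(1 − 0.22339) = 1.288.

1.288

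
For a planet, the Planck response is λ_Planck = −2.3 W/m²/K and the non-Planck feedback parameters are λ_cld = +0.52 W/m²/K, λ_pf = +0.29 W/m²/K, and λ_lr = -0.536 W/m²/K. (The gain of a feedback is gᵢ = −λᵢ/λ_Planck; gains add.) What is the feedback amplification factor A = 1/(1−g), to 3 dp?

1.135

Convert to gains: g_cld = 0.52/2.3 = 0.2261; g_pf = 0.29/2.3 = 0.1261; g_lr = -0.536/2.3 = -0.233.
Total gain g = 0.1192.
A = 1/(1 − 0.1192) = 1.135.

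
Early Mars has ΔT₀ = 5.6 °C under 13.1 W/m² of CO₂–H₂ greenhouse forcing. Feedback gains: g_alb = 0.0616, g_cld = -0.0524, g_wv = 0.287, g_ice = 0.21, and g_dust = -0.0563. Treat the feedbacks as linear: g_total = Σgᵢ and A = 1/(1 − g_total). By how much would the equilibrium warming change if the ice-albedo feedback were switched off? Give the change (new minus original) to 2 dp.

Original: g = 0.4499, ΔT = 5.6/(1−0.4499) = 10.1800 °C.
Without ice-albedo: g' = 0.2399, ΔT' = 5.6/(1−0.2399) = 7.3675 °C.
Change = 7.3675 − 10.1800 = -2.81 °C.

-2.81 °C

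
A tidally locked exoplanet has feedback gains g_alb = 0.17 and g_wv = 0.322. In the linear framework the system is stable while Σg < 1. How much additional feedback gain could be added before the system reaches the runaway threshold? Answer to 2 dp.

0.51

Current total gain = 0.17 + 0.322 = 0.492.
Margin to runaway = 1 − 0.492 = 0.51.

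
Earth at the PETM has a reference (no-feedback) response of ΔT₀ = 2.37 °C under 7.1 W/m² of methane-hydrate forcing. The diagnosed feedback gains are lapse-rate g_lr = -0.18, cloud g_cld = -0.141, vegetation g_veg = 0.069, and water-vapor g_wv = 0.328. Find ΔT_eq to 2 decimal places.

2.56 °C

Total gain g = -0.18 − 0.141 + 0.069 + 0.328 = 0.076.
Amplification A = 1/(1 − 0.076) = 1.082.
ΔT = 2.37 × 1.082 = 2.56 °C.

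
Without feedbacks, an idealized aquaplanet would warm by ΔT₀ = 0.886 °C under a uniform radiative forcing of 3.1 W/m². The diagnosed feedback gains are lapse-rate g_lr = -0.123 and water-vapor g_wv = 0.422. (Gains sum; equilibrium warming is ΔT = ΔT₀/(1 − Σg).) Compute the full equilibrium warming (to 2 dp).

1.26 °C

Total gain g = -0.123 + 0.422 = 0.299.
Amplification A = 1/(1 − 0.299) = 1.427.
ΔT = 0.886 × 1.427 = 1.26 °C.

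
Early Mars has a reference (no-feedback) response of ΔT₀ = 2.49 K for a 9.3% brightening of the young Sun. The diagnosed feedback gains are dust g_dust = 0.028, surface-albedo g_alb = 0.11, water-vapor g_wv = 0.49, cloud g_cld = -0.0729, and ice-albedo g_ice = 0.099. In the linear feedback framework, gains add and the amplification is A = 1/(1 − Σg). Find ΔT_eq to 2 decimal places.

7.20 K

Total gain g = 0.028 + 0.11 + 0.49 − 0.0729 + 0.099 = 0.6541.
Amplification A = 1/(1 − 0.6541) = 2.891.
ΔT = 2.49 × 2.891 = 7.20 K.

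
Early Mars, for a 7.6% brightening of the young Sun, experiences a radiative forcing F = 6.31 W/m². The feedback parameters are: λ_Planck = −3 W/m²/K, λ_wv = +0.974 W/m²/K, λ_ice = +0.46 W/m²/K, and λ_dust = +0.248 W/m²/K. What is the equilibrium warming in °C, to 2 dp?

4.79 °C

Net feedback parameter λ = (−3) + (+0.974) + (+0.46) + (+0.248) = -1.318 W/m²/K.
ΔT = −F/λ = −6.31/(-1.318) = 4.79 °C.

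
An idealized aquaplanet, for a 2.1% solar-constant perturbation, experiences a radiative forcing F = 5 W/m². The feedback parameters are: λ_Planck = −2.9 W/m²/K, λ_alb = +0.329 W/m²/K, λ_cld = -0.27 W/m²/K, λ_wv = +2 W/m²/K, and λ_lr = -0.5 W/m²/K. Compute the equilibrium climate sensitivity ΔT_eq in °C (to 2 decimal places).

3.73 °C

Net feedback parameter λ = (−2.9) + (+0.329) + (-0.27) + (+2) + (-0.5) = -1.341 W/m²/K.
ΔT = −F/λ = −5/(-1.341) = 3.73 °C.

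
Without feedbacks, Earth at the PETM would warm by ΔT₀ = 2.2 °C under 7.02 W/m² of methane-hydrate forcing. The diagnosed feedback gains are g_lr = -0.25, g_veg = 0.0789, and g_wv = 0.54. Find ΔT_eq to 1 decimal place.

3.5 °C

Total gain g = -0.25 + 0.0789 + 0.54 = 0.3689.
Amplification A = 1/(1 − 0.3689) = 1.585.
ΔT = 2.2 × 1.585 = 3.5 °C.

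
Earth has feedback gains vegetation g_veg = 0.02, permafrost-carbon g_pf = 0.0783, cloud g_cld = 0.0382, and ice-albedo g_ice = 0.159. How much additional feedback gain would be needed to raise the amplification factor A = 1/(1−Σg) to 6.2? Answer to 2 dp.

0.54

Current total gain = 0.2955.
Target gain for A = 6.2: g* = 1 − 1/6.2 = 0.8387.
Additional gain needed = 0.8387 − 0.2955 = 0.54.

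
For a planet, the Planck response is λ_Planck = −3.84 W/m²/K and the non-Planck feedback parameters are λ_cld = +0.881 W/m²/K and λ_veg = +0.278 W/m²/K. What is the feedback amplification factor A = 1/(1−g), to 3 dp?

1.432

Convert to gains: g_cld = 0.881/3.84 = 0.2294; g_veg = 0.278/3.84 = 0.0724.
Total gain g = 0.3018.
A = 1/(1 − 0.3018) = 1.432.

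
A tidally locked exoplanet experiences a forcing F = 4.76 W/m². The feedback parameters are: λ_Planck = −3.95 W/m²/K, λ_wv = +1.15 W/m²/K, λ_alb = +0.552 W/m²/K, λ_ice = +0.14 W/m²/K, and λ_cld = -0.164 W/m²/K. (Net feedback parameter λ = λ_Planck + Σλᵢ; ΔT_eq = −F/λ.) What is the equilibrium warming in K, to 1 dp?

Net feedback parameter λ = (−3.95) + (+1.15) + (+0.552) + (+0.14) + (-0.164) = -2.272 W/m²/K.
ΔT = −F/λ = −4.76/(-2.272) = 2.1 K.

2.1 K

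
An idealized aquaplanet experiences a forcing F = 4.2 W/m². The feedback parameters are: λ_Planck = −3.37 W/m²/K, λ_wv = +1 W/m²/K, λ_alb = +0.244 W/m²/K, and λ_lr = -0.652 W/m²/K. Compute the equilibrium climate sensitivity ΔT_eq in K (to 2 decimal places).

1.51 K

Net feedback parameter λ = (−3.37) + (+1) + (+0.244) + (-0.652) = -2.778 W/m²/K.
ΔT = −F/λ = −4.2/(-2.778) = 1.51 K.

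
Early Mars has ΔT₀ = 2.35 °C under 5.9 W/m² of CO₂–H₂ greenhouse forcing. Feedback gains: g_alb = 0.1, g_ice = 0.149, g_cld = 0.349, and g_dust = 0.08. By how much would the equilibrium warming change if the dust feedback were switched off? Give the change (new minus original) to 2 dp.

Original: g = 0.678, ΔT = 2.35/(1−0.678) = 7.2981 °C.
Without dust: g' = 0.598, ΔT' = 2.35/(1−0.598) = 5.8458 °C.
Change = 5.8458 − 7.2981 = -1.45 °C.

-1.45 °C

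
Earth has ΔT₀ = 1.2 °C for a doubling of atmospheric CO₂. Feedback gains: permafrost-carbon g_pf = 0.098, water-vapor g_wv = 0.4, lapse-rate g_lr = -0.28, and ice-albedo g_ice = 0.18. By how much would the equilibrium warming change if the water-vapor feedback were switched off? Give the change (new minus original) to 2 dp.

-0.80 °C

Original: g = 0.398, ΔT = 1.2/(1−0.398) = 1.9934 °C.
Without water-vapor: g' = -0.002, ΔT' = 1.2/(1+0.002) = 1.1976 °C.
Change = 1.1976 − 1.9934 = -0.80 °C.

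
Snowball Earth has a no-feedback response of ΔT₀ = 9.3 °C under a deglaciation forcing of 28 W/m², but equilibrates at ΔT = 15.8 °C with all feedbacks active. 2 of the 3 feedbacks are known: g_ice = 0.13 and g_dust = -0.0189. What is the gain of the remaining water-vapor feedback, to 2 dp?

Amplification A = ΔT/ΔT₀ = 15.8/9.3 = 1.699.
Total gain g = 1 − 1/A = 1 − 1/1.699 = 0.4114.
Known gains sum to 0.13 − 0.0189 = 0.1111.
g_wv = 0.4114 − 0.1111 = 0.30.

0.30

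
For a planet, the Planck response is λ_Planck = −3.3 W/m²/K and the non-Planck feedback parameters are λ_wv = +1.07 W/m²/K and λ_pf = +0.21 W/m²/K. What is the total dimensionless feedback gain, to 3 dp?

Convert to gains: g_wv = 1.07/3.3 = 0.3242; g_pf = 0.21/3.3 = 0.06364.
Total gain g = 0.38784.

0.388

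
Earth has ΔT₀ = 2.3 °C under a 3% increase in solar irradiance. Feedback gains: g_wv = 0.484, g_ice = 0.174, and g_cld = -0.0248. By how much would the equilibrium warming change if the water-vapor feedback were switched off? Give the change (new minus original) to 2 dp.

-3.57 °C

Original: g = 0.6332, ΔT = 2.3/(1−0.6332) = 6.2704 °C.
Without water-vapor: g' = 0.1492, ΔT' = 2.3/(1−0.1492) = 2.7033 °C.
Change = 2.7033 − 6.2704 = -3.57 °C.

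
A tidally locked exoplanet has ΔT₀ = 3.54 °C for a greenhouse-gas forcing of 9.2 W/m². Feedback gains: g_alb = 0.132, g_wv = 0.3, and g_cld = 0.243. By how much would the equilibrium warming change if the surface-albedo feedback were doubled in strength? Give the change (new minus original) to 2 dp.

Original: g = 0.675, ΔT = 3.54/(1−0.675) = 10.8923 °C.
With doubled surface-albedo: g' = 0.807, ΔT' = 3.54/(1−0.807) = 18.3420 °C.
Change = 18.3420 − 10.8923 = 7.45 °C.

7.45 °C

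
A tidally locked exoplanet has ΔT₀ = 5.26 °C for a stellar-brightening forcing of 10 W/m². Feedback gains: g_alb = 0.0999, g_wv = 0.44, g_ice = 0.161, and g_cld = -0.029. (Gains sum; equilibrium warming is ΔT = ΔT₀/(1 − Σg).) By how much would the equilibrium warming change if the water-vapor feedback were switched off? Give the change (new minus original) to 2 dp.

-9.18 °C

Original: g = 0.6719, ΔT = 5.26/(1−0.6719) = 16.0317 °C.
Without water-vapor: g' = 0.2319, ΔT' = 5.26/(1−0.2319) = 6.8481 °C.
Change = 6.8481 − 16.0317 = -9.18 °C.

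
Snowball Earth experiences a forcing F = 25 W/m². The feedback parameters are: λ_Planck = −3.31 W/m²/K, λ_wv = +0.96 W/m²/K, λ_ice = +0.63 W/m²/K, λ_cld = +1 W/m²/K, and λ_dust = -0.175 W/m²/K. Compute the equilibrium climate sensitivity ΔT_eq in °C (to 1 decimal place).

27.9 °C

Net feedback parameter λ = (−3.31) + (+0.96) + (+0.63) + (+1) + (-0.175) = -0.895 W/m²/K.
ΔT = −F/λ = −25/(-0.895) = 27.9 °C.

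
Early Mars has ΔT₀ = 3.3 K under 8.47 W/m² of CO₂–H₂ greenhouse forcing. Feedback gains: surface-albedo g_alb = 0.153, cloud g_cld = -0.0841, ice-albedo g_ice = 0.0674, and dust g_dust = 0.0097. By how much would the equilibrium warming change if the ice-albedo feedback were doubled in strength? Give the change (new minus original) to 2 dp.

Original: g = 0.146, ΔT = 3.3/(1−0.146) = 3.8642 K.
With doubled ice-albedo: g' = 0.2134, ΔT' = 3.3/(1−0.2134) = 4.1953 K.
Change = 4.1953 − 3.8642 = 0.33 K.

0.33 K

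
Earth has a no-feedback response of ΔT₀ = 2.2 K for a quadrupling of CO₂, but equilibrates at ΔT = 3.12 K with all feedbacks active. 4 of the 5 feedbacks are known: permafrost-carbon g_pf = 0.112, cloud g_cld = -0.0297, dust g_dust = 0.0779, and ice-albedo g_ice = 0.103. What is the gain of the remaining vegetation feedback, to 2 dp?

0.03

Amplification A = ΔT/ΔT₀ = 3.12/2.2 = 1.418.
Total gain g = 1 − 1/A = 1 − 1/1.418 = 0.2948.
Known gains sum to 0.112 − 0.0297 + 0.0779 + 0.103 = 0.2632.
g_veg = 0.2948 − 0.2632 = 0.03.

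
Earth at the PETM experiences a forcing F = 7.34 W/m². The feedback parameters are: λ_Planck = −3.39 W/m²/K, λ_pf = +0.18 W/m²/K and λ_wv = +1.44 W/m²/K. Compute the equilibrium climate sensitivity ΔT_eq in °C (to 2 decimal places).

Net feedback parameter λ = (−3.39) + (+0.18) + (+1.44) = -1.77 W/m²/K.
ΔT = −F/λ = −7.34/(-1.77) = 4.15 °C.

4.15 °C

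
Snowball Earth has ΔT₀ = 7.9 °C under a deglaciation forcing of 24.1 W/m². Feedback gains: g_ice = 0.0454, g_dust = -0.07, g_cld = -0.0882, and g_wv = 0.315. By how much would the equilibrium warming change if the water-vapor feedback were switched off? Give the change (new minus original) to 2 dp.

Original: g = 0.2022, ΔT = 7.9/(1−0.2022) = 9.9022 °C.
Without water-vapor: g' = -0.1128, ΔT' = 7.9/(1+0.1128) = 7.0992 °C.
Change = 7.0992 − 9.9022 = -2.80 °C.

-2.80 °C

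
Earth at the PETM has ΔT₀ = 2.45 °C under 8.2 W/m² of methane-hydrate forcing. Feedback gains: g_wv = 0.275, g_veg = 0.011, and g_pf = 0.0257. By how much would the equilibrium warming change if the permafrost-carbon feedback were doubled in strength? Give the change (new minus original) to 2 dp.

0.14 °C

Original: g = 0.3117, ΔT = 2.45/(1−0.3117) = 3.5595 °C.
With doubled permafrost-carbon: g' = 0.3374, ΔT' = 2.45/(1−0.3374) = 3.6976 °C.
Change = 3.6976 − 3.5595 = 0.14 °C.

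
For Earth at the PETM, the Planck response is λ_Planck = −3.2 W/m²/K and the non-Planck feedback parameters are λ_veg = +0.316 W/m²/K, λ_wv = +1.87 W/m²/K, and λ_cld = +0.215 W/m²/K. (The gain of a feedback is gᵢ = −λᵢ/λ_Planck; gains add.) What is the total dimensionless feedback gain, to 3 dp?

Convert to gains: g_veg = 0.316/3.2 = 0.09875; g_wv = 1.87/3.2 = 0.5844; g_cld = 0.215/3.2 = 0.06719.
Total gain g = 0.75034.

0.750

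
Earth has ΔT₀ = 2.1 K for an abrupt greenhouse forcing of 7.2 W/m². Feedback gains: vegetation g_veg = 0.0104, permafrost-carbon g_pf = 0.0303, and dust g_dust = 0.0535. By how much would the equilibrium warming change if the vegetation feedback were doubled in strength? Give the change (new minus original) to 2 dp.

0.03 K

Original: g = 0.0942, ΔT = 2.1/(1−0.0942) = 2.3184 K.
With doubled vegetation: g' = 0.1046, ΔT' = 2.1/(1−0.1046) = 2.3453 K.
Change = 2.3453 − 2.3184 = 0.03 K.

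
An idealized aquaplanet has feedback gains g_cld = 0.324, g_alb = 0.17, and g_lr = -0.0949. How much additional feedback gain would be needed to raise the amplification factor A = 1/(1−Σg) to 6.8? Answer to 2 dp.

Current total gain = 0.3991.
Target gain for A = 6.8: g* = 1 − 1/6.8 = 0.8529.
Additional gain needed = 0.8529 − 0.3991 = 0.45.

0.45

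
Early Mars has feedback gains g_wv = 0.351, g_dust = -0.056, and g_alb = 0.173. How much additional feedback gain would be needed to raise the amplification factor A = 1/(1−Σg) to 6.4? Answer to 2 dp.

0.38

Current total gain = 0.468.
Target gain for A = 6.4: g* = 1 − 1/6.4 = 0.8438.
Additional gain needed = 0.8438 − 0.468 = 0.38.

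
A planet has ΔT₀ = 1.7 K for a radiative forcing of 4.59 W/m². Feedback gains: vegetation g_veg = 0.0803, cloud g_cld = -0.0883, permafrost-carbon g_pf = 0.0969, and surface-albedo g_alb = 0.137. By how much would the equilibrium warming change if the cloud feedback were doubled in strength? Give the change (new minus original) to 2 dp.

Original: g = 0.2259, ΔT = 1.7/(1−0.2259) = 2.1961 K.
With doubled cloud: g' = 0.1376, ΔT' = 1.7/(1−0.1376) = 1.9712 K.
Change = 1.9712 − 2.1961 = -0.22 K.

-0.22 K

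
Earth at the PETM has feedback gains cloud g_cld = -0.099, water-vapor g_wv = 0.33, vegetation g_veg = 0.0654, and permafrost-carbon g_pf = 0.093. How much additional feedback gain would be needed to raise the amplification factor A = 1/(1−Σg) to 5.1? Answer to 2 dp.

0.41

Current total gain = 0.3894.
Target gain for A = 5.1: g* = 1 − 1/5.1 = 0.8039.
Additional gain needed = 0.8039 − 0.3894 = 0.41.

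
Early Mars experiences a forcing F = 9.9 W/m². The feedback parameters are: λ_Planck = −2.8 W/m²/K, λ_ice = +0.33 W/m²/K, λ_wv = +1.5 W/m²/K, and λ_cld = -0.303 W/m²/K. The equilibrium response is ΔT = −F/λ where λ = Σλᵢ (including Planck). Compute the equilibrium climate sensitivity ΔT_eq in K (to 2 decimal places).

7.78 K

Net feedback parameter λ = (−2.8) + (+0.33) + (+1.5) + (-0.303) = -1.273 W/m²/K.
ΔT = −F/λ = −9.9/(-1.273) = 7.78 K.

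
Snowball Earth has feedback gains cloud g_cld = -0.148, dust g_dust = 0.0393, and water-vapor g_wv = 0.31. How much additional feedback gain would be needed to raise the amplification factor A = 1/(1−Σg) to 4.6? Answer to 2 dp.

0.58

Current total gain = 0.2013.
Target gain for A = 4.6: g* = 1 − 1/4.6 = 0.7826.
Additional gain needed = 0.7826 − 0.2013 = 0.58.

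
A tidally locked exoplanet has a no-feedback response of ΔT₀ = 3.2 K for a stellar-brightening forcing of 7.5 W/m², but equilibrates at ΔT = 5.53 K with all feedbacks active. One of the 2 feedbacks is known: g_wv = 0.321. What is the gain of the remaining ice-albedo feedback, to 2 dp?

0.10

Amplification A = ΔT/ΔT₀ = 5.53/3.2 = 1.728.
Total gain g = 1 − 1/A = 1 − 1/1.728 = 0.4213.
The known gain is 0.321.
g_ice = 0.4213 − 0.321 = 0.10.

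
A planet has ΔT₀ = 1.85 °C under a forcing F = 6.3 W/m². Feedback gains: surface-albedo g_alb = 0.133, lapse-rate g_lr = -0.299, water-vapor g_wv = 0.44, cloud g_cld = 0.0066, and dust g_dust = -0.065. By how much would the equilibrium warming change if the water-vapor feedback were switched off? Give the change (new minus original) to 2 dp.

-0.85 °C

Original: g = 0.2156, ΔT = 1.85/(1−0.2156) = 2.3585 °C.
Without water-vapor: g' = -0.2244, ΔT' = 1.85/(1+0.2244) = 1.5109 °C.
Change = 1.5109 − 2.3585 = -0.85 °C.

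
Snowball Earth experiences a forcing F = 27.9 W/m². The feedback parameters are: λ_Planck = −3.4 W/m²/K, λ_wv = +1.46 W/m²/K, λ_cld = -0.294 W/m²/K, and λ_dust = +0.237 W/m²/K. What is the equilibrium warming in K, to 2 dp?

13.97 K

Net feedback parameter λ = (−3.4) + (+1.46) + (-0.294) + (+0.237) = -1.997 W/m²/K.
ΔT = −F/λ = −27.9/(-1.997) = 13.97 K.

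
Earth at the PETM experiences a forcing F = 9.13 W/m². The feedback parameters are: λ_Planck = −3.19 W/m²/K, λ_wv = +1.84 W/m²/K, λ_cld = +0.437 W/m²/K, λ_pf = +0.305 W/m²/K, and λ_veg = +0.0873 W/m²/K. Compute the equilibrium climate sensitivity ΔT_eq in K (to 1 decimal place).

Net feedback parameter λ = (−3.19) + (+1.84) + (+0.437) + (+0.305) + (+0.0873) = -0.5207 W/m²/K.
ΔT = −F/λ = −9.13/(-0.5207) = 17.5 K.

17.5 K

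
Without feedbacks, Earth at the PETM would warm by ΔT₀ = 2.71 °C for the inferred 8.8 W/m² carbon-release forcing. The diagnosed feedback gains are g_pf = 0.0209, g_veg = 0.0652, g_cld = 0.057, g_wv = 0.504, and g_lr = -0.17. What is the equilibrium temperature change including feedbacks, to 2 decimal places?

5.18 °C

Total gain g = 0.0209 + 0.0652 + 0.057 + 0.504 − 0.17 = 0.4771.
Amplification A = 1/(1 − 0.4771) = 1.912.
ΔT = 2.71 × 1.912 = 5.18 °C.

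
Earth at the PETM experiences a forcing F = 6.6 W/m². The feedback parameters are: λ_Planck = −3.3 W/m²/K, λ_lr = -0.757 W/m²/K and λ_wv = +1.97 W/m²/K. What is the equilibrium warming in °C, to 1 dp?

Net feedback parameter λ = (−3.3) + (-0.757) + (+1.97) = -2.087 W/m²/K.
ΔT = −F/λ = −6.6/(-2.087) = 3.2 °C.

3.2 °C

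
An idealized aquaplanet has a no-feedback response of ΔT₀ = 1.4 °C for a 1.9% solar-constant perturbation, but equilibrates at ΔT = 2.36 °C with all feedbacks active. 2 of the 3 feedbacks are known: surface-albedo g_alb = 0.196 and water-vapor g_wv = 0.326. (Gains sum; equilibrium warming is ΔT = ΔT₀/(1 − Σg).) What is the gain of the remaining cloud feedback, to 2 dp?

Amplification A = ΔT/ΔT₀ = 2.36/1.4 = 1.686.
Total gain g = 1 − 1/A = 1 − 1/1.686 = 0.4069.
Known gains sum to 0.196 + 0.326 = 0.522.
g_cld = 0.4069 − 0.522 = -0.12.

-0.12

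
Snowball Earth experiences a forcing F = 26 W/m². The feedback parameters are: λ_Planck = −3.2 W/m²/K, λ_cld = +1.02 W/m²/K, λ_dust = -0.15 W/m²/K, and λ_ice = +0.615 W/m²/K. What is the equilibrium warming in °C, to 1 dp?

Net feedback parameter λ = (−3.2) + (+1.02) + (-0.15) + (+0.615) = -1.715 W/m²/K.
ΔT = −F/λ = −26/(-1.715) = 15.2 °C.

15.2 °C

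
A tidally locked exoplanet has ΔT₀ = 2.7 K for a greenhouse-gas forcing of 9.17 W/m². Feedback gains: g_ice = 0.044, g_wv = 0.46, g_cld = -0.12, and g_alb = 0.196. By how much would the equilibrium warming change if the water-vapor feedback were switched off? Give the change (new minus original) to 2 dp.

Original: g = 0.58, ΔT = 2.7/(1−0.58) = 6.4286 K.
Without water-vapor: g' = 0.12, ΔT' = 2.7/(1−0.12) = 3.0682 K.
Change = 3.0682 − 6.4286 = -3.36 K.

-3.36 K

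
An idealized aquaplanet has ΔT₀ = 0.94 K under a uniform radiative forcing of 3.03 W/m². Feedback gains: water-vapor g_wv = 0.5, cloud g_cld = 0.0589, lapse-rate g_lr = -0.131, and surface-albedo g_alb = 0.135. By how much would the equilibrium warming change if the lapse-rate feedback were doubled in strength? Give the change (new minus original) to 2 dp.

Original: g = 0.5629, ΔT = 0.94/(1−0.5629) = 2.1505 K.
With doubled lapse-rate: g' = 0.4319, ΔT' = 0.94/(1−0.4319) = 1.6546 K.
Change = 1.6546 − 2.1505 = -0.50 K.

-0.50 K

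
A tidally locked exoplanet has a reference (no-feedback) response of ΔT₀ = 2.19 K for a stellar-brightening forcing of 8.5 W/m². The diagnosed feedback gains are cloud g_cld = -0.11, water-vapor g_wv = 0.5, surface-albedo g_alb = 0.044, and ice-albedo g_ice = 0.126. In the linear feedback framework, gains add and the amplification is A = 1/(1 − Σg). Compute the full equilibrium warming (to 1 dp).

Total gain g = -0.11 + 0.5 + 0.044 + 0.126 = 0.56.
Amplification A = 1/(1 − 0.56) = 2.273.
ΔT = 2.19 × 2.273 = 5.0 K.

5.0 K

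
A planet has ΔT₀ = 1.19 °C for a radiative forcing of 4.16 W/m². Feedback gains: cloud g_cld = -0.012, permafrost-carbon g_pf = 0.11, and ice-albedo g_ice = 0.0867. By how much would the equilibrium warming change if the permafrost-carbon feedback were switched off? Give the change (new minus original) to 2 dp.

Original: g = 0.1847, ΔT = 1.19/(1−0.1847) = 1.4596 °C.
Without permafrost-carbon: g' = 0.0747, ΔT' = 1.19/(1−0.0747) = 1.2861 °C.
Change = 1.2861 − 1.4596 = -0.17 °C.

-0.17 °C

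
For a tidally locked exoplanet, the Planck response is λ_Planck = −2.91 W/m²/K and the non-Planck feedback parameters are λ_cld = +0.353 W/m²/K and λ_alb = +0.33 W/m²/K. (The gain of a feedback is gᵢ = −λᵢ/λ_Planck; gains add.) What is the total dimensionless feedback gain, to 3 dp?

Convert to gains: g_cld = 0.353/2.91 = 0.1213; g_alb = 0.33/2.91 = 0.1134.
Total gain g = 0.2347.

0.235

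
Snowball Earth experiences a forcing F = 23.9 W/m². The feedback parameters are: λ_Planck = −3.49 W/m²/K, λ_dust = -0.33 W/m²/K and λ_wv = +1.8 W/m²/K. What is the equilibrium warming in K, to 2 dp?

Net feedback parameter λ = (−3.49) + (-0.33) + (+1.8) = -2.02 W/m²/K.
ΔT = −F/λ = −23.9/(-2.02) = 11.83 K.

11.83 K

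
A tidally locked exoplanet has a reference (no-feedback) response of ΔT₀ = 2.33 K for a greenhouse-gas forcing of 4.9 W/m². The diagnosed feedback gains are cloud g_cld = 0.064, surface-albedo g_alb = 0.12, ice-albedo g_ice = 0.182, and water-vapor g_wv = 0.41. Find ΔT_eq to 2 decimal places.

Total gain g = 0.064 + 0.12 + 0.182 + 0.41 = 0.776.
Amplification A = 1/(1 − 0.776) = 4.464.
ΔT = 2.33 × 4.464 = 10.40 K.

10.40 K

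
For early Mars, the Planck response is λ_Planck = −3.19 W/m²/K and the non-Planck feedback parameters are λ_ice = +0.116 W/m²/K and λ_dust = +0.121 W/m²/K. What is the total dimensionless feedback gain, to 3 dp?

Convert to gains: g_ice = 0.116/3.19 = 0.03636; g_dust = 0.121/3.19 = 0.03793.
Total gain g = 0.07429.

0.074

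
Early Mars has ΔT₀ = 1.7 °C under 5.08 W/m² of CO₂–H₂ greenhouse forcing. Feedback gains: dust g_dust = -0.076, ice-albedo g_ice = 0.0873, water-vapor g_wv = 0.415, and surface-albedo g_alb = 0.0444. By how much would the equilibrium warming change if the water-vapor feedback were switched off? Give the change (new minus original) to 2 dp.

Original: g = 0.4707, ΔT = 1.7/(1−0.4707) = 3.2118 °C.
Without water-vapor: g' = 0.0557, ΔT' = 1.7/(1−0.0557) = 1.8003 °C.
Change = 1.8003 − 3.2118 = -1.41 °C.

-1.41 °C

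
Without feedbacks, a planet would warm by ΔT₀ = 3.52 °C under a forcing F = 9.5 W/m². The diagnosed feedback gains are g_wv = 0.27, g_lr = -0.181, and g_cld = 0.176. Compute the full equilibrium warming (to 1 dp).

4.8 °C

Total gain g = 0.27 − 0.181 + 0.176 = 0.265.
Amplification A = 1/(1 − 0.265) = 1.361.
ΔT = 3.52 × 1.361 = 4.8 °C.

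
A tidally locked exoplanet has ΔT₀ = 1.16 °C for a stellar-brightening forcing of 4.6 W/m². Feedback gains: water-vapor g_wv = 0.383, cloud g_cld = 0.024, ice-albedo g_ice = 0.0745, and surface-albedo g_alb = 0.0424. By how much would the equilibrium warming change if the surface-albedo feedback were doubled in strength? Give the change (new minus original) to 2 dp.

0.24 °C

Original: g = 0.5239, ΔT = 1.16/(1−0.5239) = 2.4365 °C.
With doubled surface-albedo: g' = 0.5663, ΔT' = 1.16/(1−0.5663) = 2.6747 °C.
Change = 2.6747 − 2.4365 = 0.24 °C.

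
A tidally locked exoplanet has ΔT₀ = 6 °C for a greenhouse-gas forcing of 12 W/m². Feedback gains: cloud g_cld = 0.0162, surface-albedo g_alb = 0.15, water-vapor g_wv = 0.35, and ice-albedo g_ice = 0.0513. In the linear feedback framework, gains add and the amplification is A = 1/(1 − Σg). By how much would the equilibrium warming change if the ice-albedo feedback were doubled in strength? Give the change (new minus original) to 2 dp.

Original: g = 0.5675, ΔT = 6/(1−0.5675) = 13.8728 °C.
With doubled ice-albedo: g' = 0.6188, ΔT' = 6/(1−0.6188) = 15.7398 °C.
Change = 15.7398 − 13.8728 = 1.87 °C.

1.87 °C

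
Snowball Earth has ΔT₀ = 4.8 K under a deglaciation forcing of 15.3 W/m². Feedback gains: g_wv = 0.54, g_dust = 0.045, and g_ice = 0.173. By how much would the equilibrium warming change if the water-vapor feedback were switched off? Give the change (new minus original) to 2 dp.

-13.70 K

Original: g = 0.758, ΔT = 4.8/(1−0.758) = 19.8347 K.
Without water-vapor: g' = 0.218, ΔT' = 4.8/(1−0.218) = 6.1381 K.
Change = 6.1381 − 19.8347 = -13.70 K.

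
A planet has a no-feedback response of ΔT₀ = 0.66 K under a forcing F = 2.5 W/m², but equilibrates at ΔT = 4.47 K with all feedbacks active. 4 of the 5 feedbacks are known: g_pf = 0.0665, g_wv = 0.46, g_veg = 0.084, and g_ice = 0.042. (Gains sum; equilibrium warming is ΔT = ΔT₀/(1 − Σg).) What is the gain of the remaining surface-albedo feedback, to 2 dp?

Amplification A = ΔT/ΔT₀ = 4.47/0.66 = 6.773.
Total gain g = 1 − 1/A = 1 − 1/6.773 = 0.8524.
Known gains sum to 0.0665 + 0.46 + 0.084 + 0.042 = 0.6525.
g_alb = 0.8524 − 0.6525 = 0.20.

0.20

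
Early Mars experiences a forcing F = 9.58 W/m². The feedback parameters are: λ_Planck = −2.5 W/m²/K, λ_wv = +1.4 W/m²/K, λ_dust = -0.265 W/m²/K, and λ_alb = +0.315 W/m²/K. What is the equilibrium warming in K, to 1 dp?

Net feedback parameter λ = (−2.5) + (+1.4) + (-0.265) + (+0.315) = -1.05 W/m²/K.
ΔT = −F/λ = −9.58/(-1.05) = 9.1 K.

9.1 K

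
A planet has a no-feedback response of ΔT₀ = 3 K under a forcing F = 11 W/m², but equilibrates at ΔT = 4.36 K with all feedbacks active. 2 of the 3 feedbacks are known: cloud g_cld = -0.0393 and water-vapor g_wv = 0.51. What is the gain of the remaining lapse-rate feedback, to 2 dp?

-0.16

Amplification A = ΔT/ΔT₀ = 4.36/3 = 1.453.
Total gain g = 1 − 1/A = 1 − 1/1.453 = 0.3118.
Known gains sum to -0.0393 + 0.51 = 0.4707.
g_lr = 0.3118 − 0.4707 = -0.16.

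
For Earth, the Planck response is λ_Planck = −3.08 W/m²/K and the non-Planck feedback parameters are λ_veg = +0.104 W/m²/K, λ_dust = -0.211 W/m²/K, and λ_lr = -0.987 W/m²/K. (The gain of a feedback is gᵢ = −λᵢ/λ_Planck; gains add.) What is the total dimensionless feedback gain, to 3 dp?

-0.355

Convert to gains: g_veg = 0.104/3.08 = 0.03377; g_dust = -0.211/3.08 = -0.06851; g_lr = -0.987/3.08 = -0.3205.
Total gain g = -0.35524.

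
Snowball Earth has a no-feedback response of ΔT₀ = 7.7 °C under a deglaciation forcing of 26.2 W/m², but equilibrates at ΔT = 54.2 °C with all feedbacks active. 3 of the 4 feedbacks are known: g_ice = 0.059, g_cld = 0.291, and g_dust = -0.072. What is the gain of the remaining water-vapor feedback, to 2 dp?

Amplification A = ΔT/ΔT₀ = 54.2/7.7 = 7.039.
Total gain g = 1 − 1/A = 1 − 1/7.039 = 0.8579.
Known gains sum to 0.059 + 0.291 − 0.072 = 0.278.
g_wv = 0.8579 − 0.278 = 0.58.

0.58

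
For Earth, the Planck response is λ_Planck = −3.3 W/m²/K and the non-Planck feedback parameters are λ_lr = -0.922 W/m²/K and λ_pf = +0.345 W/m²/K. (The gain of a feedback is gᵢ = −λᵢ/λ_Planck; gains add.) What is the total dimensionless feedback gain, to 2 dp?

Convert to gains: g_lr = -0.922/3.3 = -0.2794; g_pf = 0.345/3.3 = 0.1045.
Total gain g = -0.1749.

-0.17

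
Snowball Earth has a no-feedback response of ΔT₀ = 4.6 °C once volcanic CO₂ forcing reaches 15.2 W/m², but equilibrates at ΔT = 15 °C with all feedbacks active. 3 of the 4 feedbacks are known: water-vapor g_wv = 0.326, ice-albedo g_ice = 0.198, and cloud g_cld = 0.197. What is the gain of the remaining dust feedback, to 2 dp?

Amplification A = ΔT/ΔT₀ = 15/4.6 = 3.261.
Total gain g = 1 − 1/A = 1 − 1/3.261 = 0.6933.
Known gains sum to 0.326 + 0.198 + 0.197 = 0.721.
g_dust = 0.6933 − 0.721 = -0.03.

-0.03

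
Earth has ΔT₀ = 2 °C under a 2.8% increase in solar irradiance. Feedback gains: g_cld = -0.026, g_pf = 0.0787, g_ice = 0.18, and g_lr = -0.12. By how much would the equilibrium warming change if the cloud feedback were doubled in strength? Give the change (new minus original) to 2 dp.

Original: g = 0.1127, ΔT = 2/(1−0.1127) = 2.2540 °C.
With doubled cloud: g' = 0.0867, ΔT' = 2/(1−0.0867) = 2.1899 °C.
Change = 2.1899 − 2.2540 = -0.06 °C.

-0.06 °C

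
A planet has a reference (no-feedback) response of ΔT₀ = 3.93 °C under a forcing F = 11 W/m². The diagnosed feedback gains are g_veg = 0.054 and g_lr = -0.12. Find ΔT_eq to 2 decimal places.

3.69 °C

Total gain g = 0.054 − 0.12 = -0.066.
Amplification A = 1/(1 + 0.066) = 0.9381.
ΔT = 3.93 × 0.9381 = 3.69 °C.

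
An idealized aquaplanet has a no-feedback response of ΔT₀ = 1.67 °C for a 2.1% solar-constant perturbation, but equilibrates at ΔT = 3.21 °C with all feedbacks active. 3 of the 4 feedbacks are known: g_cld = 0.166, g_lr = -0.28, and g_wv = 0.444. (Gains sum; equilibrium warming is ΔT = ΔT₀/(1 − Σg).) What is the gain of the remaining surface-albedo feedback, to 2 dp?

Amplification A = ΔT/ΔT₀ = 3.21/1.67 = 1.922.
Total gain g = 1 − 1/A = 1 − 1/1.922 = 0.4797.
Known gains sum to 0.166 − 0.28 + 0.444 = 0.33.
g_alb = 0.4797 − 0.33 = 0.15.

0.15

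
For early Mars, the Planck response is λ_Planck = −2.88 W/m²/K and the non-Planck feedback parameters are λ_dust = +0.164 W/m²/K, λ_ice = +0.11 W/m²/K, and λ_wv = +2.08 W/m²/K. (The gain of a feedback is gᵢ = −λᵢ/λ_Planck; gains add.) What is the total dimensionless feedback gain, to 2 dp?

0.82

Convert to gains: g_dust = 0.164/2.88 = 0.05694; g_ice = 0.11/2.88 = 0.03819; g_wv = 2.08/2.88 = 0.7222.
Total gain g = 0.81733.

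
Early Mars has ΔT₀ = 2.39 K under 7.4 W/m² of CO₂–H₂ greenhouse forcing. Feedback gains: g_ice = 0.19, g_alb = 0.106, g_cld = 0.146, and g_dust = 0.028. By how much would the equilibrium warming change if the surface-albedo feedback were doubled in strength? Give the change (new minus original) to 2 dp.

1.13 K

Original: g = 0.47, ΔT = 2.39/(1−0.47) = 4.5094 K.
With doubled surface-albedo: g' = 0.576, ΔT' = 2.39/(1−0.576) = 5.6368 K.
Change = 5.6368 − 4.5094 = 1.13 K.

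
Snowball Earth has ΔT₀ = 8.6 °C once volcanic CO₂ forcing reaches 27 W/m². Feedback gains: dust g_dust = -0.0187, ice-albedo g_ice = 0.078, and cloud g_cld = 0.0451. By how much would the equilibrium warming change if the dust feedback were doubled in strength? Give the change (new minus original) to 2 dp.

-0.20 °C

Original: g = 0.1044, ΔT = 8.6/(1−0.1044) = 9.6025 °C.
With doubled dust: g' = 0.0857, ΔT' = 8.6/(1−0.0857) = 9.4061 °C.
Change = 9.4061 − 9.6025 = -0.20 °C.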